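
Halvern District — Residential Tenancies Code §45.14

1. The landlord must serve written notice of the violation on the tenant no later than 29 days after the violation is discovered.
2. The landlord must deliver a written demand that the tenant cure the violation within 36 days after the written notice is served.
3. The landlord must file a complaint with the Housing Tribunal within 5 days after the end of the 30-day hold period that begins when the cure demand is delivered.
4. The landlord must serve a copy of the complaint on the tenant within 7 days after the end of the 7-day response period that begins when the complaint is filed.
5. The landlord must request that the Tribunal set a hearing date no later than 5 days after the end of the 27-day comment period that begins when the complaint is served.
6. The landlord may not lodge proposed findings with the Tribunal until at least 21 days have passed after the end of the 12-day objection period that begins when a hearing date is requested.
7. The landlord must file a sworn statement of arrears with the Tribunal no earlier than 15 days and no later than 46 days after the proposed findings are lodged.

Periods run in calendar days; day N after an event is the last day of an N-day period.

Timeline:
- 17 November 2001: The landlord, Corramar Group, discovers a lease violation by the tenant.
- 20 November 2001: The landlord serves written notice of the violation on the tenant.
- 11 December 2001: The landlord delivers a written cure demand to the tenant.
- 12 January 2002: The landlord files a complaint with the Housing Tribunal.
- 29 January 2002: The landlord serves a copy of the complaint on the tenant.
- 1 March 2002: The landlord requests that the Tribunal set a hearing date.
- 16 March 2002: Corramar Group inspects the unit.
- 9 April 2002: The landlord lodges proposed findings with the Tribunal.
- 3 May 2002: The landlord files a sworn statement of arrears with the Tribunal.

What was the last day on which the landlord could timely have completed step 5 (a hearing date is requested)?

The complaint is served on 29 January 2002; the 27-day comment period therefore ends 25 February 2002, and step 5 runs from that date. 5 days after 25 February 2002 is 2 March 2002.

2 March 2002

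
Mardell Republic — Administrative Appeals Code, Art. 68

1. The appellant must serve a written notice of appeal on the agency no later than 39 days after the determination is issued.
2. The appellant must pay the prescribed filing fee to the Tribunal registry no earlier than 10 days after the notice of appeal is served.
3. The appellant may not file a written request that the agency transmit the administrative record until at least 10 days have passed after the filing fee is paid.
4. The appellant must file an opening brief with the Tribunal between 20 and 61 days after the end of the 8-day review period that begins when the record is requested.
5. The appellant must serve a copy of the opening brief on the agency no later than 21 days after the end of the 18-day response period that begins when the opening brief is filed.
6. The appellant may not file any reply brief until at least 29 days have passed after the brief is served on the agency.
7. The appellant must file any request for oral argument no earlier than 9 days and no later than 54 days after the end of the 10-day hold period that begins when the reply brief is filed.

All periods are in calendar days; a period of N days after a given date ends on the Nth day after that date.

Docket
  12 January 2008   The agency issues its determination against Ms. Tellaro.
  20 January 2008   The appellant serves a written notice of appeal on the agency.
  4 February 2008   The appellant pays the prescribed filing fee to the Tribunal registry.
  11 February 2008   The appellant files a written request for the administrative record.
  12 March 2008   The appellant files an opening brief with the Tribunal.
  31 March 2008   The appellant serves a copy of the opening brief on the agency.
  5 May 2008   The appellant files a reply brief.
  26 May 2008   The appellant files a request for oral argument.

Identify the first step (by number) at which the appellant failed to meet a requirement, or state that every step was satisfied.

(1) due by 12 January 2008 + 39 days = 20 February 2008; 20 January 2008 is within that limit.
(2) permitted from 20 January 2008 + 10 days = 30 January 2008 onward; 4 February 2008 is on or after that date.
(3) permitted from 4 February 2008 + 10 days = 14 February 2008 onward; 11 February 2008 is 3 days before the earliest permitted date.
The analysis stops there.

Step 3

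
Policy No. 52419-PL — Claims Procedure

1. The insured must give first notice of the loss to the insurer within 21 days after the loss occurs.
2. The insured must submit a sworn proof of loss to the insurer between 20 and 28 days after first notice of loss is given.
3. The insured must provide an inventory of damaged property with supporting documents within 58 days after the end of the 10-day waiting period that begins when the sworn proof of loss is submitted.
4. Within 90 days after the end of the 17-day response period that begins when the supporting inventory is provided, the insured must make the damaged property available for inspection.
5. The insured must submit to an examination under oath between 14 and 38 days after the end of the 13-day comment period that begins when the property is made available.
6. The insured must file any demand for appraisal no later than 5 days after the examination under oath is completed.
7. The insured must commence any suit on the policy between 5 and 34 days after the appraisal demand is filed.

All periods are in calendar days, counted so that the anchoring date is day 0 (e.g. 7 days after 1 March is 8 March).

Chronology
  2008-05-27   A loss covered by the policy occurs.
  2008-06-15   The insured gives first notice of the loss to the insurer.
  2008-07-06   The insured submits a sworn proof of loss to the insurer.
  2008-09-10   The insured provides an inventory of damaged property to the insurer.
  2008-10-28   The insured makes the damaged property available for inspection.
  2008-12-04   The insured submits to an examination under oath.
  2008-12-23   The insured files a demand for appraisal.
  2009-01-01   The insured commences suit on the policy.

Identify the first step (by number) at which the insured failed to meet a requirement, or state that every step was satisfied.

Step 6

Step 1 — counting 21 days from 2008-05-27 (when the loss occurs) gives a deadline of 2008-06-17; 2008-06-15 is within that limit.
Step 2 — 20 and 28 days from 2008-06-15 (when first notice of loss is given) are 2008-07-05 and 2008-07-13 respectively; done 2008-07-06 — within the window.
Step 3 — counting 58 days from 2008-07-16 (end of the 10-day waiting period, which began when the sworn proof of loss is submitted on 2008-07-06) gives a deadline of 2008-09-12; completed 2008-09-10, before the deadline.
Step 4 — counting 90 days from 2008-09-27 (end of the 17-day response period, which began when the supporting inventory is provided on 2008-09-10) gives a deadline of 2008-12-26; done 2008-10-28 — timely.
Step 5 — 14 and 38 days from 2008-11-10 (end of the 13-day comment period, which began when the property is made available on 2008-10-28) are 2008-11-24 and 2008-12-18 respectively; 2008-12-04 falls inside that range.
Step 6 — counting 5 days from 2008-12-04 (when the examination under oath is completed) gives a deadline of 2008-12-09; not done until 2008-12-23, 14 days after the deadline.
No need to go further; step 6 was not satisfied.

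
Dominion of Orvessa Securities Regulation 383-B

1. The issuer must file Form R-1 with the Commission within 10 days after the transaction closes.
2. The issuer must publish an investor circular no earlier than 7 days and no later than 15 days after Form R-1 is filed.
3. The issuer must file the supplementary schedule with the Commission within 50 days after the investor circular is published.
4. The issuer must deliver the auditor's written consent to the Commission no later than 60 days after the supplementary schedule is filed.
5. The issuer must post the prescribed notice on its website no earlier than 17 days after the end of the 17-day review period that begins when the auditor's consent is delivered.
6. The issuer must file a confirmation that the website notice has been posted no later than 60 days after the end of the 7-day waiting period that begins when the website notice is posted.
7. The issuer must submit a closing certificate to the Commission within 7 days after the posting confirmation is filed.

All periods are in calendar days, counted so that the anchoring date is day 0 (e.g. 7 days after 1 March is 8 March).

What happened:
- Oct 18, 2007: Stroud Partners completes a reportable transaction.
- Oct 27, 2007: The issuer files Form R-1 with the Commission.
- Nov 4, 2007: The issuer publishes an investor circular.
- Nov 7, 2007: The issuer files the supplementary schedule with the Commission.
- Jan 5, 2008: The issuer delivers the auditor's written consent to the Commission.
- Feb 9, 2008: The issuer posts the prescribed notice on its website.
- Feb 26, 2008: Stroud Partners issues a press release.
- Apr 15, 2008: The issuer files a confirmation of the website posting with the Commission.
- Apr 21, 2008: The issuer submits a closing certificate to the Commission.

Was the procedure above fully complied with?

Step 1 — counting 10 days from Oct 18, 2007 (when the transaction closes) gives a deadline of Oct 28, 2007; Oct 27, 2007 is within that limit.
Step 2 — 7 and 15 days from Oct 27, 2007 (when Form R-1 is filed) are Nov 3, 2007 and Nov 11, 2007 respectively; Nov 4, 2007 falls inside that range.
Step 3 — counting 50 days from Nov 4, 2007 (when the investor circular is published) gives a deadline of Dec 24, 2007; completed Nov 7, 2007, before the deadline.
Step 4 — counting 60 days from Nov 7, 2007 (when the supplementary schedule is filed) gives a deadline of Jan 6, 2008; completed Jan 5, 2008, before the deadline.
Step 5 — must wait 17 days from Jan 22, 2008 (end of the 17-day review period, which began when the auditor's consent is delivered on Jan 5, 2008), so not before Feb 8, 2008; done Feb 9, 2008 — permitted.
Step 6 — counting 60 days from Feb 16, 2008 (end of the 7-day waiting period, which began when the website notice is posted on Feb 9, 2008) gives a deadline of Apr 16, 2008; completed Apr 15, 2008, before the deadline.
Step 7 — counting 7 days from Apr 15, 2008 (when the posting confirmation is filed) gives a deadline of Apr 22, 2008; done Apr 21, 2008 — timely.

Yes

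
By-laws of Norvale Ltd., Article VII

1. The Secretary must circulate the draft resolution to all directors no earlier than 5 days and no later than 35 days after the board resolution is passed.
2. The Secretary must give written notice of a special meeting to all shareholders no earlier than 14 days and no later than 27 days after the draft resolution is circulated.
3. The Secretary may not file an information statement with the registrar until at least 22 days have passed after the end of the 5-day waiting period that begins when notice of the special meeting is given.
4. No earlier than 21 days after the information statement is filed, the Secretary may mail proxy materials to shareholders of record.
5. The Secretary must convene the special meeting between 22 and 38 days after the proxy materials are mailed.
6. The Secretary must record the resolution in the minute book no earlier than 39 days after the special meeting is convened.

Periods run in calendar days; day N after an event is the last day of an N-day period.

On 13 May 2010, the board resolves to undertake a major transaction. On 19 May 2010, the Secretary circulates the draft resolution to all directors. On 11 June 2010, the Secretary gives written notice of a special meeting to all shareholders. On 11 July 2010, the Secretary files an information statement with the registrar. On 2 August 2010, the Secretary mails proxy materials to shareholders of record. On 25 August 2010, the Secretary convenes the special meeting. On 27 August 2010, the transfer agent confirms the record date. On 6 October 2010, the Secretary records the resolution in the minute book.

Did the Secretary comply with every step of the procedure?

Step 1: the window is 5–35 days after 13 May 2010 (when the board resolution is passed), so 18 May 2010 through 17 June 2010; done 19 May 2010, which is between those dates.
Step 2: the window is 14–27 days after 19 May 2010 (when the draft resolution is circulated), so 2 June 2010 through 15 June 2010; done 11 June 2010, which is between those dates.
Step 3: the earliest permitted date is 22 days after 16 June 2010 (end of the 5-day waiting period, which began when notice of the special meeting is given on 11 June 2010), i.e. 8 July 2010; 11 July 2010 is on or after that date.
Step 4: the earliest permitted date is 21 days after 11 July 2010 (when the information statement is filed), i.e. 1 August 2010; done 2 August 2010 — permitted.
Step 5: the window is 22–38 days after 2 August 2010 (when the proxy materials are mailed), so 24 August 2010 through 9 September 2010; done 25 August 2010 — within the window.
Step 6: the earliest permitted date is 39 days after 25 August 2010 (when the special meeting is convened), i.e. 3 October 2010; 6 October 2010 is on or after that date.

Yes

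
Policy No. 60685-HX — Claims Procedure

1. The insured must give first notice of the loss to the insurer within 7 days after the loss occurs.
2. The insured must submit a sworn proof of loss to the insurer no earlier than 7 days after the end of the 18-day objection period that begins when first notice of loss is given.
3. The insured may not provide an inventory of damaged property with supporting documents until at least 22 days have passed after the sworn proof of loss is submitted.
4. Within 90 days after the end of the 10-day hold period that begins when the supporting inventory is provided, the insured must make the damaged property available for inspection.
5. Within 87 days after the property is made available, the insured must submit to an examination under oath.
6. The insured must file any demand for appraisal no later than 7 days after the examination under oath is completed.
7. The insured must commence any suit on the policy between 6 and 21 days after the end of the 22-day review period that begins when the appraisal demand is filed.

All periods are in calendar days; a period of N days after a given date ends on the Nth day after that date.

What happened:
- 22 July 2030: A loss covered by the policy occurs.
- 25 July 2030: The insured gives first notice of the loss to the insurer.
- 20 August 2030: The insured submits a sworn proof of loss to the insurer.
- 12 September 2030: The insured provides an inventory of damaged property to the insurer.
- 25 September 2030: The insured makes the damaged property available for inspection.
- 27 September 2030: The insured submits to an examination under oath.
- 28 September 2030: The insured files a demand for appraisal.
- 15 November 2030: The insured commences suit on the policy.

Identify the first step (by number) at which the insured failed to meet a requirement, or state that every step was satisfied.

Step 1 — counting 7 days from 22 July 2030 (when the loss occurs) gives a deadline of 29 July 2030; completed 25 July 2030, before the deadline.
Step 2 — must wait 7 days from 12 August 2030 (end of the 18-day objection period, which began when first notice of loss is given on 25 July 2030), so not before 19 August 2030; done 20 August 2030, after the minimum wait.
Step 3 — must wait 22 days from 20 August 2030 (when the sworn proof of loss is submitted), so not before 11 September 2030; 12 September 2030 is on or after that date.
Step 4 — counting 90 days from 22 September 2030 (end of the 10-day hold period, which began when the supporting inventory is provided on 12 September 2030) gives a deadline of 21 December 2030; completed 25 September 2030, before the deadline.
Step 5 — counting 87 days from 25 September 2030 (when the property is made available) gives a deadline of 21 December 2030; done 27 September 2030 — timely.
Step 6 — counting 7 days from 27 September 2030 (when the examination under oath is completed) gives a deadline of 4 October 2030; done 28 September 2030 — timely.
Step 7 — 6 and 21 days from 20 October 2030 (end of the 22-day review period, which began when the appraisal demand is filed on 28 September 2030) are 26 October 2030 and 10 November 2030 respectively; 15 November 2030 is 5 days past the end of the window.

Step 7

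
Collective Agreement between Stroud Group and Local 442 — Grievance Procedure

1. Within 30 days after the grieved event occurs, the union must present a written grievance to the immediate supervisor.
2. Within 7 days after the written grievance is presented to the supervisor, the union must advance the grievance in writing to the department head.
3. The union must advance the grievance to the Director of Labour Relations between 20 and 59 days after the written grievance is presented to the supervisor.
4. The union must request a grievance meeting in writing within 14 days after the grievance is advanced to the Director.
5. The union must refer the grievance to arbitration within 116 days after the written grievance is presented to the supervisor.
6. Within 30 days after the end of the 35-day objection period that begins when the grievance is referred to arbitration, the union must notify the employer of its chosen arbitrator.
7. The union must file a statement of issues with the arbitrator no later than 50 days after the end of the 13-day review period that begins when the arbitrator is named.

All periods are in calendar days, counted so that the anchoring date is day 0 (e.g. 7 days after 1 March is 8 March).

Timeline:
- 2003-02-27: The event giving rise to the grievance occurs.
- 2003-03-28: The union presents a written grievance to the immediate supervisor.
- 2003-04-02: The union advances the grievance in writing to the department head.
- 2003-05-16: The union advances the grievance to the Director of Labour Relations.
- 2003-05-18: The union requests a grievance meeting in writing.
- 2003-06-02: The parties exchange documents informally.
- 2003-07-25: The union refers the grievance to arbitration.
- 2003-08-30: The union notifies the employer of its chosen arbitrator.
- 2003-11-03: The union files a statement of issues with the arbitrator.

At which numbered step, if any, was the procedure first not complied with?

Step 5

Step 1 — counting 30 days from 2003-02-27 (when the grieved event occurs) gives a deadline of 2003-03-29; 2003-03-28 is within that limit.
Step 2 — counting 7 days from 2003-03-28 (when the written grievance is presented to the supervisor) gives a deadline of 2003-04-04; done 2003-04-02 — timely.
Step 3 — 20 and 59 days from 2003-03-28 (when the written grievance is presented to the supervisor) are 2003-04-17 and 2003-05-26 respectively; done 2003-05-16, which is between those dates.
Step 4 — counting 14 days from 2003-05-16 (when the grievance is advanced to the Director) gives a deadline of 2003-05-30; 2003-05-18 is within that limit.
Step 5 — counting 116 days from 2003-03-28 (when the written grievance is presented to the supervisor) gives a deadline of 2003-07-22; not done until 2003-07-25, 3 days after the deadline.
The analysis stops there.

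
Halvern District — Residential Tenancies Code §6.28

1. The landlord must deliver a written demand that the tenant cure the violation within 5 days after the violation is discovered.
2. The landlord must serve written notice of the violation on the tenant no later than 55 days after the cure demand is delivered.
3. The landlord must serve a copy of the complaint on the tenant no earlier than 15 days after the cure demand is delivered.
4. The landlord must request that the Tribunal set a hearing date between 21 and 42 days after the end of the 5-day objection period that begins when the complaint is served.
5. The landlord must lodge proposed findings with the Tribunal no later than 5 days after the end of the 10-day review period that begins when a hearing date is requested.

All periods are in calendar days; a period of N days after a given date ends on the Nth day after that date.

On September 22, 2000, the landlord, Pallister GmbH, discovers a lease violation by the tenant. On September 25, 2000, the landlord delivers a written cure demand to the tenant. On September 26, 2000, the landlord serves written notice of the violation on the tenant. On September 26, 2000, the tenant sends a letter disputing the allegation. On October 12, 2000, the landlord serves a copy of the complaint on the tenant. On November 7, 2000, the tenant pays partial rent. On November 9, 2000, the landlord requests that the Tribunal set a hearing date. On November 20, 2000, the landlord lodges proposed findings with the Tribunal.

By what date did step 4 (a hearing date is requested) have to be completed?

The complaint is served on October 12, 2000; the 5-day objection period therefore ends October 17, 2000, and step 4 runs from that date. The window is 21–42 days after October 17, 2000; it closes on November 28, 2000.

November 28, 2000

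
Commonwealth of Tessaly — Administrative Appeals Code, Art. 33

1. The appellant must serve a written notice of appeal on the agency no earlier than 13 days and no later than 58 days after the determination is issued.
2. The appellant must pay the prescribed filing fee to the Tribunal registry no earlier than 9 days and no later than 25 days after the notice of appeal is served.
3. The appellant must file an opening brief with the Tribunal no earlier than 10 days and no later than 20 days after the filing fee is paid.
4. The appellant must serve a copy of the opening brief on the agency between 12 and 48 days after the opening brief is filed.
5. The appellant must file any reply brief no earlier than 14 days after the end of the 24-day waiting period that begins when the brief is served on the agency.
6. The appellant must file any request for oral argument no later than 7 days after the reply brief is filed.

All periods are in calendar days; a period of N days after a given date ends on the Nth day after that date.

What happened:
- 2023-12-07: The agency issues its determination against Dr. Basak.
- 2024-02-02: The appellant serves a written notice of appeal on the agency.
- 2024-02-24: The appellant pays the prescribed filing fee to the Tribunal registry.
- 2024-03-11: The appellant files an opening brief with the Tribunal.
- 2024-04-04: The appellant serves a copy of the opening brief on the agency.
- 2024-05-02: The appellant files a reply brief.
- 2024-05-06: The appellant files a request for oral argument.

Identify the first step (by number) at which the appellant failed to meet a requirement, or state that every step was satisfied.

Step 5

(1) the permitted window runs from 2023-12-07 + 13 = 2023-12-20 to 2023-12-07 + 58 = 2024-02-03; 2024-02-02 falls inside that range.
(2) the permitted window runs from 2024-02-02 + 9 = 2024-02-11 to 2024-02-02 + 25 = 2024-02-27; 2024-02-24 falls inside that range.
(3) the permitted window runs from 2024-02-24 + 10 = 2024-03-05 to 2024-02-24 + 20 = 2024-03-15; done 2024-03-11, which is between those dates.
(4) the permitted window runs from 2024-03-11 + 12 = 2024-03-23 to 2024-03-11 + 48 = 2024-04-28; done 2024-04-04, which is between those dates.
(5) permitted from 2024-04-28 + 14 days = 2024-05-12 onward; acted on 2024-05-02, 10 days prematurely.
No need to go further; step 5 was not satisfied.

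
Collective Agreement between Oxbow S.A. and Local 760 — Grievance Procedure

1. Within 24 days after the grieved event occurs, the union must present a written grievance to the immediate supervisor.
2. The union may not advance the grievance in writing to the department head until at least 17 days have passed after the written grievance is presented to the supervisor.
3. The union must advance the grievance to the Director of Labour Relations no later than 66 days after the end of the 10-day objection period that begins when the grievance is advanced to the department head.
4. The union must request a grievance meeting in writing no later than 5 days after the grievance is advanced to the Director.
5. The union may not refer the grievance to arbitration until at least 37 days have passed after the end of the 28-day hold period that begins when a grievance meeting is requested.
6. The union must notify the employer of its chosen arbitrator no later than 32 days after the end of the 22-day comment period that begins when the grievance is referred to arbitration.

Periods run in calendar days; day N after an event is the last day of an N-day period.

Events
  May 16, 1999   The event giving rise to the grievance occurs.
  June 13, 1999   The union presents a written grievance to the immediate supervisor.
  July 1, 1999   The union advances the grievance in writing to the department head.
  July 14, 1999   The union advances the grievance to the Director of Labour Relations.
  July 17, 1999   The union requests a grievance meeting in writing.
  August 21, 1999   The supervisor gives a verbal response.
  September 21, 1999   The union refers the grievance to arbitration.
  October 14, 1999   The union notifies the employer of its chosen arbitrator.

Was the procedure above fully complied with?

Step 1 — counting 24 days from May 16, 1999 (when the grieved event occurs) gives a deadline of June 9, 1999; not done until June 13, 1999, 4 days after the deadline.
The procedure was therefore not followed at step 1.

No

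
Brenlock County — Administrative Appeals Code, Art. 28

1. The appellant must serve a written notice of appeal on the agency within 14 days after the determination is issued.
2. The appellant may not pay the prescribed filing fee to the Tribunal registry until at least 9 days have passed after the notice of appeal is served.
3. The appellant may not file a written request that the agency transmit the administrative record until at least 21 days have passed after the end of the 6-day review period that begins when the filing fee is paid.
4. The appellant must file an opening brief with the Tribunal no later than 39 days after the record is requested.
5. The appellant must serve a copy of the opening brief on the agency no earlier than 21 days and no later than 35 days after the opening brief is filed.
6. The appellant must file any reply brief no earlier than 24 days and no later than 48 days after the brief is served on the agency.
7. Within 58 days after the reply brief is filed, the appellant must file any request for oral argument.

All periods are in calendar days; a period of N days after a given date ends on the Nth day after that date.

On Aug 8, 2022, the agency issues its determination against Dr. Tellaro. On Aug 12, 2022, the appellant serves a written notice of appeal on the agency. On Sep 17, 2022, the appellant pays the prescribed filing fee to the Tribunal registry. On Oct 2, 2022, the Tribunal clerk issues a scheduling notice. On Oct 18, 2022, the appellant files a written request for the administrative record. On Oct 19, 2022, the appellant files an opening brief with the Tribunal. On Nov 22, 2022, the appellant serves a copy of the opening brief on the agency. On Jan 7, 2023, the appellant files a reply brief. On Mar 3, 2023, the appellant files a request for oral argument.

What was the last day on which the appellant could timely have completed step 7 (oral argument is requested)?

Step 7 runs from Jan 7, 2023, when the reply brief is filed. 58 days after Jan 7, 2023 is Mar 6, 2023.

Mar 6, 2023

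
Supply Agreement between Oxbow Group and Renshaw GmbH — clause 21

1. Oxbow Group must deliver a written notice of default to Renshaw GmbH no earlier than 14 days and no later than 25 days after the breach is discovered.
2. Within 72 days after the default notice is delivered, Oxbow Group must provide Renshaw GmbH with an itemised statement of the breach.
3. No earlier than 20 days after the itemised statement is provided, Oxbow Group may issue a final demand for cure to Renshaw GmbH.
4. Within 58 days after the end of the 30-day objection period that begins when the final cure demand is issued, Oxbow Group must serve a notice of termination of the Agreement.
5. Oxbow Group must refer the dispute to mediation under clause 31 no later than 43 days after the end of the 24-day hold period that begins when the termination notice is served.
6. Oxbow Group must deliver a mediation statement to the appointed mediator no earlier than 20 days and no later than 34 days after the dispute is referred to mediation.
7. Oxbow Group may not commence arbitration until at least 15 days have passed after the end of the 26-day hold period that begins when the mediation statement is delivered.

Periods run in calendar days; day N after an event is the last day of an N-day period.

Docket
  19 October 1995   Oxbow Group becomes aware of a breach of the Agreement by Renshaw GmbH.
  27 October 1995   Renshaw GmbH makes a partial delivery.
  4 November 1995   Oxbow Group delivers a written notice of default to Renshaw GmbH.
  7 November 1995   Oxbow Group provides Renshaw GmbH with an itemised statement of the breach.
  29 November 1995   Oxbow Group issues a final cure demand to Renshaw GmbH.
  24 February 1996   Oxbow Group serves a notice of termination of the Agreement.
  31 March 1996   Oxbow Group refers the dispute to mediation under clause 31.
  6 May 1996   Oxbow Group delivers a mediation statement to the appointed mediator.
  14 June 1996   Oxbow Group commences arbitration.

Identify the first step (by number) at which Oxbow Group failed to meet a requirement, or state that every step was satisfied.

Step 1 — 14 and 25 days from 19 October 1995 (when the breach is discovered) are 2 November 1995 and 13 November 1995 respectively; done 4 November 1995, which is between those dates.
Step 2 — counting 72 days from 4 November 1995 (when the default notice is delivered) gives a deadline of 15 January 1996; completed 7 November 1995, before the deadline.
Step 3 — must wait 20 days from 7 November 1995 (when the itemised statement is provided), so not before 27 November 1995; 29 November 1995 is on or after that date.
Step 4 — counting 58 days from 29 December 1995 (end of the 30-day objection period, which began when the final cure demand is issued on 29 November 1995) gives a deadline of 25 February 1996; done 24 February 1996 — timely.
Step 5 — counting 43 days from 19 March 1996 (end of the 24-day hold period, which began when the termination notice is served on 24 February 1996) gives a deadline of 1 May 1996; completed 31 March 1996, before the deadline.
Step 6 — 20 and 34 days from 31 March 1996 (when the dispute is referred to mediation) are 20 April 1996 and 4 May 1996 respectively; done 6 May 1996 — 2 days after the window closed.
The procedure was therefore not followed at step 6.

Step 6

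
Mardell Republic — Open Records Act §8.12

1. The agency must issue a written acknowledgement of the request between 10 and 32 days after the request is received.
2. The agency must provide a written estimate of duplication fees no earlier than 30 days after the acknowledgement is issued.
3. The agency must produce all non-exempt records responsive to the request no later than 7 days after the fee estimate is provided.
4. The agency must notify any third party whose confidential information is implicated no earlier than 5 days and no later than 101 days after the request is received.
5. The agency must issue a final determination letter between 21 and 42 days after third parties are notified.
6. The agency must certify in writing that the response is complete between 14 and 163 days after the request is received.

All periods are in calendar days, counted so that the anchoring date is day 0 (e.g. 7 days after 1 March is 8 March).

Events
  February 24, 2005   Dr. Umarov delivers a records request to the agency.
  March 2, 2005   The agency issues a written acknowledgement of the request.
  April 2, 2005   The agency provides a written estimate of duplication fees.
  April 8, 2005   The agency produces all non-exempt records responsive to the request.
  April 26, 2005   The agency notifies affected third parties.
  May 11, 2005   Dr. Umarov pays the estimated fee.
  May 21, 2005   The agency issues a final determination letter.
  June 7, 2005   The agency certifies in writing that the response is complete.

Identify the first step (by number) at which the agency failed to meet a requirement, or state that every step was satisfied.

Step 1

Step 1 — 10 and 32 days from February 24, 2005 (when the request is received) are March 6, 2005 and March 28, 2005 respectively; done March 2, 2005 — 4 days before the window opened.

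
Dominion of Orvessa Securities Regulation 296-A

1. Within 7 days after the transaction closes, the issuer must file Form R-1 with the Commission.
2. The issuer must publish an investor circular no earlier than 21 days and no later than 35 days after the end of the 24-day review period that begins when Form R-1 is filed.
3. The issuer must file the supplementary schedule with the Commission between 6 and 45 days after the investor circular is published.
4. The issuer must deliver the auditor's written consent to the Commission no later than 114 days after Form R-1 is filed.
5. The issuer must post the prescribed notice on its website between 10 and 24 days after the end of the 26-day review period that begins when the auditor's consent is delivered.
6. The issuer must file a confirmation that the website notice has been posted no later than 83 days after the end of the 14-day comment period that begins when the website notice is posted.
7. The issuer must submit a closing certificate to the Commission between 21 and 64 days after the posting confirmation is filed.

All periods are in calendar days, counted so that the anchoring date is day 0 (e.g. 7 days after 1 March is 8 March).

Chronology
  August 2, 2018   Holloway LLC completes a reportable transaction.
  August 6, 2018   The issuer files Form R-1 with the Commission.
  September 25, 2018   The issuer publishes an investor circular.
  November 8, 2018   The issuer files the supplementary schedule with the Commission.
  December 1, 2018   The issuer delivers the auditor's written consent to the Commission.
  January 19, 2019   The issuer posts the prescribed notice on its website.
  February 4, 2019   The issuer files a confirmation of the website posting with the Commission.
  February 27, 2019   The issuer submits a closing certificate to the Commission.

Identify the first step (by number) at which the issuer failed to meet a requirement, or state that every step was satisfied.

Step 1 — counting 7 days from August 2, 2018 (when the transaction closes) gives a deadline of August 9, 2018; done August 6, 2018 — timely.
Step 2 — 21 and 35 days from August 30, 2018 (end of the 24-day review period, which began when Form R-1 is filed on August 6, 2018) are September 20, 2018 and October 4, 2018 respectively; September 25, 2018 falls inside that range.
Step 3 — 6 and 45 days from September 25, 2018 (when the investor circular is published) are October 1, 2018 and November 9, 2018 respectively; done November 8, 2018, which is between those dates.
Step 4 — counting 114 days from August 6, 2018 (when Form R-1 is filed) gives a deadline of November 28, 2018; not done until December 1, 2018, 3 days after the deadline.
The procedure was therefore not followed at step 4.

Step 4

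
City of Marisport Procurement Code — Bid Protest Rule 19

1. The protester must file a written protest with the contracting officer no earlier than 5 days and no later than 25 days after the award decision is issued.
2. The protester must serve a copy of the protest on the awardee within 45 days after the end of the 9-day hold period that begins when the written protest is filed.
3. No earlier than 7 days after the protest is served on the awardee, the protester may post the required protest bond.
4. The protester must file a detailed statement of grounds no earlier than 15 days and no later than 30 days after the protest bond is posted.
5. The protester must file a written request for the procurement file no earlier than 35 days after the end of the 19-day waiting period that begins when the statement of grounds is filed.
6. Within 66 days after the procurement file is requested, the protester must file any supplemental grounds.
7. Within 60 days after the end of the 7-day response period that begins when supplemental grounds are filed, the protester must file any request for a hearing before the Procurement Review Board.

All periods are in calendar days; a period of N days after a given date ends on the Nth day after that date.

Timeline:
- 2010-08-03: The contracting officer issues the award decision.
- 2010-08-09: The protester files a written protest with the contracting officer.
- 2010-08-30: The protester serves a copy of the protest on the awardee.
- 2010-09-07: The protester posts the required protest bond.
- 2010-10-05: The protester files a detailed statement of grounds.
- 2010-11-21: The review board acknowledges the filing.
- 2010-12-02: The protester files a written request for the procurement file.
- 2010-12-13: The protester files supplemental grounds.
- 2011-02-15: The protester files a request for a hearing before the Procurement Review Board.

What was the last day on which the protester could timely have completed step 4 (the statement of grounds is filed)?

Step 4 runs from 2010-09-07, when the protest bond is posted. The window is 15–30 days after 2010-09-07; it closes on 2010-10-07.

2010-10-07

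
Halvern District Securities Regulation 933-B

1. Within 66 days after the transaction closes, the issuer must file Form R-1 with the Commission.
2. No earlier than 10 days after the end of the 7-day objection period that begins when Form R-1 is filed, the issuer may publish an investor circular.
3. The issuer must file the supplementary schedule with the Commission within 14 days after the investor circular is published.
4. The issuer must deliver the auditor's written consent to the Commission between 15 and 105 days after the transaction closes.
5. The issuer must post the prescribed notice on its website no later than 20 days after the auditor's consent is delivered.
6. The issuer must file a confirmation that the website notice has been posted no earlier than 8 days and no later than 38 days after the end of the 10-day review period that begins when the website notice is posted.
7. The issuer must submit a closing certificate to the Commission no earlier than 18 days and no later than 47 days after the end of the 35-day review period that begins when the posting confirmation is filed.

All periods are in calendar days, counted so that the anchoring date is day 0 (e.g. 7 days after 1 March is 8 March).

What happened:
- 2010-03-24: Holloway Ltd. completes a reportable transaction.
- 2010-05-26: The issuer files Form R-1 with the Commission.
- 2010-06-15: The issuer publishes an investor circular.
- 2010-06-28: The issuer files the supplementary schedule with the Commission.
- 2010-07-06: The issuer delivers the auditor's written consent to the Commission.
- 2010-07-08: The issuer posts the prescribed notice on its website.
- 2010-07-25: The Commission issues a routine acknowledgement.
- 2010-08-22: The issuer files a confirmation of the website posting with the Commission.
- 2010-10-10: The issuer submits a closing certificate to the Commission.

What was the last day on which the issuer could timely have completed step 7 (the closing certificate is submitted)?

2010-11-12

The posting confirmation is filed on 2010-08-22; the 35-day review period therefore ends 2010-09-26, and step 7 runs from that date. The window is 18–47 days after 2010-09-26; it closes on 2010-11-12.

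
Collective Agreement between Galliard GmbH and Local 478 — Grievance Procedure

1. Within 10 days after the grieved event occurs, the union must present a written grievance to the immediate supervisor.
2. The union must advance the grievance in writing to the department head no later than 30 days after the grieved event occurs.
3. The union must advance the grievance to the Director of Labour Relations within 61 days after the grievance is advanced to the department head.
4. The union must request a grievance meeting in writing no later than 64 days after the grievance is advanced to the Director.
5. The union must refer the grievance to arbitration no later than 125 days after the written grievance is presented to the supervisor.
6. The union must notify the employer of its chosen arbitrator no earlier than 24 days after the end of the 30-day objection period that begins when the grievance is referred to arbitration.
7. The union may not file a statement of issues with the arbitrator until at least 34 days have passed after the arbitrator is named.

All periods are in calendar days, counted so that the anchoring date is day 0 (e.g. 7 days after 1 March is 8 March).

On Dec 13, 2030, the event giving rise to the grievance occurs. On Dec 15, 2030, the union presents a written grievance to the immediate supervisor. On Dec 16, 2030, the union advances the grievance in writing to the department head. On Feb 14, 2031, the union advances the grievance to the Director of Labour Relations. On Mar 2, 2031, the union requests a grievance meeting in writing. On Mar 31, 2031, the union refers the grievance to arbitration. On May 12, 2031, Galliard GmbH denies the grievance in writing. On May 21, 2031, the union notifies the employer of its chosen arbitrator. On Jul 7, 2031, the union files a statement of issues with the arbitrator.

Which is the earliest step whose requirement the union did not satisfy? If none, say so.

(1) due by Dec 13, 2030 + 10 days = Dec 23, 2030; done Dec 15, 2030 — timely.
(2) due by Dec 13, 2030 + 30 days = Jan 12, 2031; Dec 16, 2030 is within that limit.
(3) due by Dec 16, 2030 + 61 days = Feb 15, 2031; completed Feb 14, 2031, before the deadline.
(4) due by Feb 14, 2031 + 64 days = Apr 19, 2031; completed Mar 2, 2031, before the deadline.
(5) due by Dec 15, 2030 + 125 days = Apr 19, 2031; done Mar 31, 2031 — timely.
(6) permitted from Apr 30, 2031 + 24 days = May 24, 2031 onward; done May 21, 2031 — 3 days too early.

Step 6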